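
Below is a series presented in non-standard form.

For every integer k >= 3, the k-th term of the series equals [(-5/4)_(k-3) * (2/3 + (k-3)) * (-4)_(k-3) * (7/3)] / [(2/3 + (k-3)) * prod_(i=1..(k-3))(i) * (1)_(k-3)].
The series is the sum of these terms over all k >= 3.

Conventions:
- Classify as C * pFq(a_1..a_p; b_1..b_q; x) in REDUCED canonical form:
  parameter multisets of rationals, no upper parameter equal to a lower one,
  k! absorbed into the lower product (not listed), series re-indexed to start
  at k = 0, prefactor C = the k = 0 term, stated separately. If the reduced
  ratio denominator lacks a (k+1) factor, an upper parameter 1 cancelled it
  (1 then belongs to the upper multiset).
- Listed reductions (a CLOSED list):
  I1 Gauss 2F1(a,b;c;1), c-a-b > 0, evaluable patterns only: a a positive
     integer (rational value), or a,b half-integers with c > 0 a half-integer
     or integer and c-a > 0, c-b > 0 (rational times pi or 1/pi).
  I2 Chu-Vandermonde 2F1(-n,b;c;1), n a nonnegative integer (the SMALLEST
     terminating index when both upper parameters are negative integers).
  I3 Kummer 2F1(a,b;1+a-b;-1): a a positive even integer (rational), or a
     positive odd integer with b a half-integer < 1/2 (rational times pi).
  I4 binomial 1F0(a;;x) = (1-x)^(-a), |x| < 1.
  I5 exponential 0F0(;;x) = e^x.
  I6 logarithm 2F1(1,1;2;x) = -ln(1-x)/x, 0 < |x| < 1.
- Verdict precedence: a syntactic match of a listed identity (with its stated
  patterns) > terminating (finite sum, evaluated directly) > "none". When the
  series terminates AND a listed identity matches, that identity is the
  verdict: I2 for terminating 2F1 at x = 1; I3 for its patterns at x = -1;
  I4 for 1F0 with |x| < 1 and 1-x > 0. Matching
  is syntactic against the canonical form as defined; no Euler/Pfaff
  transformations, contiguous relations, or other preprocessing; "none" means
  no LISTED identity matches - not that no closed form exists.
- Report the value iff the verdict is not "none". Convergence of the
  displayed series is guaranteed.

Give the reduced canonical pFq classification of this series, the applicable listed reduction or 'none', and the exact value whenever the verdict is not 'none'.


At argument 1: a 2F1 with upper {-4, -5/4}, lower {1}, scaled by C = 7/3. Verdict (x = 1): Vandermonde's identity (I2) applies (terminating 2F1 at x = 1 with n = 4, b = -5/4, c = 1). Hence: 32487/2048.

First insight: t_0 being 7/3, the product of the first k integers (prefactor 7/3) is k!.
Adjacent-term ratio: r(k) = 1 * (k-4) (k-5/4) / [(k+1) (k+1)] - poly over poly, x = 1 from leading terms; C = 7/3 at k = 0.


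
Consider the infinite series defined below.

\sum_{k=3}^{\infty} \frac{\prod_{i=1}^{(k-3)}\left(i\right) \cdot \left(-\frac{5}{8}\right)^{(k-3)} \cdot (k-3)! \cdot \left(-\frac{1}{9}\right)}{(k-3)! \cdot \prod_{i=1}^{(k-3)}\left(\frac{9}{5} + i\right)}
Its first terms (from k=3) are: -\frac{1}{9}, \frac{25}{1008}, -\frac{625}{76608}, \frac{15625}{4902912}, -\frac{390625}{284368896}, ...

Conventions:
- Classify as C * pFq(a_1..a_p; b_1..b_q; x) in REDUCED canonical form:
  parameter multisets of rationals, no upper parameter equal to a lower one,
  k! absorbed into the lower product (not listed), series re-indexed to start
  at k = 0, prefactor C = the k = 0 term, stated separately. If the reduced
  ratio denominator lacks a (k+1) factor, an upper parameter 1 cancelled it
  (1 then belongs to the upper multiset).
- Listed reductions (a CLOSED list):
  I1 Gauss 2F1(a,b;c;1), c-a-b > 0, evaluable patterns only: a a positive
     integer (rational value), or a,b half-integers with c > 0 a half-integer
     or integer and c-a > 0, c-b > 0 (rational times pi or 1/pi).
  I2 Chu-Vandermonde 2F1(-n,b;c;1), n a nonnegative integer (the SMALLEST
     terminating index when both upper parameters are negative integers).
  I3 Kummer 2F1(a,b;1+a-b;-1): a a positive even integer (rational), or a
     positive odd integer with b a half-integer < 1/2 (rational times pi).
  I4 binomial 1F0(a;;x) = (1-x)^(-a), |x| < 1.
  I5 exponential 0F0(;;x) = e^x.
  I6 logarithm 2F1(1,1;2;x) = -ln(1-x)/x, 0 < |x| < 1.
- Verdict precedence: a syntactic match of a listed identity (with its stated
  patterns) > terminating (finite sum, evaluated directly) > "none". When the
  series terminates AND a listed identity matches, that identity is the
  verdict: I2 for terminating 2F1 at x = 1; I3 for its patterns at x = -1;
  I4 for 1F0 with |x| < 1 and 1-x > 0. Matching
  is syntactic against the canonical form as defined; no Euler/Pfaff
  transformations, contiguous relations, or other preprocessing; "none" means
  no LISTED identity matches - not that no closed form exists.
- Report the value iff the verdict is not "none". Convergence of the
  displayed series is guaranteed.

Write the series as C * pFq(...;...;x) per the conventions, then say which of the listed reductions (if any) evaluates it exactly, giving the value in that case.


This is -\frac{1}{9} * 2F1(1, 1; \frac{14}{5}; -\frac{5}{8}) in reduced canonical form. Verdict: no listed reduction: x = -\frac{5}{8} and upper {1, 1} fail every I1-I6 pattern.

Key step: x = -\frac{5}{8} and the lower running product (C = -1/9, x = -5/8) is a rising factorial.
Step ratio: r(k) = -\frac{5}{8} * (k+1) (k+1) / [(k+\frac{14}{5}) (k+1)] ; factor over Q: parameters, x = -\frac{5}{8}, and C = -\frac{1}{9}.


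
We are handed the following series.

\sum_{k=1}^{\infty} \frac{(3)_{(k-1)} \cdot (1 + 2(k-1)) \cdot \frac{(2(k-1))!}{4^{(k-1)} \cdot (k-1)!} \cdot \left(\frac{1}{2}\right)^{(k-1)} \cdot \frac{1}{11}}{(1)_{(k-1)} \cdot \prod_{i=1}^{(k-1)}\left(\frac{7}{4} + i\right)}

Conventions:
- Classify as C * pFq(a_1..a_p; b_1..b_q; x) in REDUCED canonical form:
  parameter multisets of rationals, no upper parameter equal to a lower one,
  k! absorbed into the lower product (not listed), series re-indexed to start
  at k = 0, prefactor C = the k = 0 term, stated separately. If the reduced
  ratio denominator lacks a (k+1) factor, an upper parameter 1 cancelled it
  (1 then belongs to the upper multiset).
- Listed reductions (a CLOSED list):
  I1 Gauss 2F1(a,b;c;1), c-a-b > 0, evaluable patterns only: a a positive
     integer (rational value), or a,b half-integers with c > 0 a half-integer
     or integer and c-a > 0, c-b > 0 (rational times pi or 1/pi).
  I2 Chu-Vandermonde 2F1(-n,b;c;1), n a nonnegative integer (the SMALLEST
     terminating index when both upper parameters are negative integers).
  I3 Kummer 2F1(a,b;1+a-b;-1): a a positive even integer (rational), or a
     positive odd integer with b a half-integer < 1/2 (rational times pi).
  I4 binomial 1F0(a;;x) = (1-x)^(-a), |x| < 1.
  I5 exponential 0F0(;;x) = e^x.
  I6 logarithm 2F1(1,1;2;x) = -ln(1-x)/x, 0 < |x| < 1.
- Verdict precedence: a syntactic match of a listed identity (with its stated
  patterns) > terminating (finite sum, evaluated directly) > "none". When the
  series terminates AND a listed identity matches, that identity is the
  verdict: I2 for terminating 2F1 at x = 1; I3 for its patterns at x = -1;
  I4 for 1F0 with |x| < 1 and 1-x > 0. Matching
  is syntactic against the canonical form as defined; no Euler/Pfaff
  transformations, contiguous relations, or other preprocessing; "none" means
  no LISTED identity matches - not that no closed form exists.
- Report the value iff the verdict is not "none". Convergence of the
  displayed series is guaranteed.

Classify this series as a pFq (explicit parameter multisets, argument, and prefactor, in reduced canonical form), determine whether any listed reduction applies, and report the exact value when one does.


Key step: x = \frac{1}{2} and the (2k+1) factor (prefactor 1/11) shifts (1/2)_k to (3/2)_k.
Step ratio: r(k) = \frac{1}{2} * (k+\frac{3}{2}) (k+3) / [(k+\frac{11}{4}) (k+1)] - rational in k. x = \frac{1}{2}; t_0 = \frac{1}{11}; negate the roots.

Classification (C = \frac{1}{11}): 2F1 with upper {\frac{3}{2}, 3}, lower {\frac{11}{4}}, argument x = \frac{1}{2}. Verdict: none (x = \frac{1}{2}): each listed identity misses the multisets {\frac{3}{2}, 3} ; {\frac{11}{4}}.


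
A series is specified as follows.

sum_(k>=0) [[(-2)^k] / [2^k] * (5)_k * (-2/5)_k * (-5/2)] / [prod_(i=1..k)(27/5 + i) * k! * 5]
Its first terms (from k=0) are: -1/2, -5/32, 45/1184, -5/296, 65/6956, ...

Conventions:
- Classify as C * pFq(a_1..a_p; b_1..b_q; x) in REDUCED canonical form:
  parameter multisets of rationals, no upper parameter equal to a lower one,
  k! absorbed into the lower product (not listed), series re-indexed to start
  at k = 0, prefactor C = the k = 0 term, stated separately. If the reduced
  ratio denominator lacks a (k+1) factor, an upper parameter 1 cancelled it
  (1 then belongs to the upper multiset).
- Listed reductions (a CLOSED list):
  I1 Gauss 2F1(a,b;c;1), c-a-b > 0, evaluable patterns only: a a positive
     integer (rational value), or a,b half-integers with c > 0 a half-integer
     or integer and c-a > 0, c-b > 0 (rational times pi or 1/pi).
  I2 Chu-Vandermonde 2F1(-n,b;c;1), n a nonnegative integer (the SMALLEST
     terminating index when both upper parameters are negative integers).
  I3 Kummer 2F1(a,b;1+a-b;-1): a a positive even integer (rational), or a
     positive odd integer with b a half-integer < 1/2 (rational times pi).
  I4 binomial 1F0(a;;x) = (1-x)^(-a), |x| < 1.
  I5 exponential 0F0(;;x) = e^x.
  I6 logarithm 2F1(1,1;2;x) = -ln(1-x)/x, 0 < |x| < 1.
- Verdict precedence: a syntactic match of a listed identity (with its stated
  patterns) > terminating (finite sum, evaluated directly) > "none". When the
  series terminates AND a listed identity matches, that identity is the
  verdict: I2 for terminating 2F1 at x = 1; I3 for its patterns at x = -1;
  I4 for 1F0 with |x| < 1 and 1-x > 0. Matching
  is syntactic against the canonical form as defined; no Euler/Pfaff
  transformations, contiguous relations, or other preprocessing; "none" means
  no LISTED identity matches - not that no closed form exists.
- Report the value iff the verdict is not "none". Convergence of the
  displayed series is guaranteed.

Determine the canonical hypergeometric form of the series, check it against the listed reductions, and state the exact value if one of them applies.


The series (x = -1) is 2F1: upper {-2/5, 5}, lower {32/5}, prefactor -1/2. Verdict: none - this 2F1 at x = -1 matches no listed pattern, and upper {-2/5, 5} holds no stopper.

First insight: t_0 = -1/2 here, and the lower running product (C = -1/2, x = -1) is a rising factorial.
Term ratio: r(k) = (-1) * (k-2/5) (k+5) / [(k+32/5) (k+1)] - rational; roots negated = parameters, x = (-1), C = -1/2.


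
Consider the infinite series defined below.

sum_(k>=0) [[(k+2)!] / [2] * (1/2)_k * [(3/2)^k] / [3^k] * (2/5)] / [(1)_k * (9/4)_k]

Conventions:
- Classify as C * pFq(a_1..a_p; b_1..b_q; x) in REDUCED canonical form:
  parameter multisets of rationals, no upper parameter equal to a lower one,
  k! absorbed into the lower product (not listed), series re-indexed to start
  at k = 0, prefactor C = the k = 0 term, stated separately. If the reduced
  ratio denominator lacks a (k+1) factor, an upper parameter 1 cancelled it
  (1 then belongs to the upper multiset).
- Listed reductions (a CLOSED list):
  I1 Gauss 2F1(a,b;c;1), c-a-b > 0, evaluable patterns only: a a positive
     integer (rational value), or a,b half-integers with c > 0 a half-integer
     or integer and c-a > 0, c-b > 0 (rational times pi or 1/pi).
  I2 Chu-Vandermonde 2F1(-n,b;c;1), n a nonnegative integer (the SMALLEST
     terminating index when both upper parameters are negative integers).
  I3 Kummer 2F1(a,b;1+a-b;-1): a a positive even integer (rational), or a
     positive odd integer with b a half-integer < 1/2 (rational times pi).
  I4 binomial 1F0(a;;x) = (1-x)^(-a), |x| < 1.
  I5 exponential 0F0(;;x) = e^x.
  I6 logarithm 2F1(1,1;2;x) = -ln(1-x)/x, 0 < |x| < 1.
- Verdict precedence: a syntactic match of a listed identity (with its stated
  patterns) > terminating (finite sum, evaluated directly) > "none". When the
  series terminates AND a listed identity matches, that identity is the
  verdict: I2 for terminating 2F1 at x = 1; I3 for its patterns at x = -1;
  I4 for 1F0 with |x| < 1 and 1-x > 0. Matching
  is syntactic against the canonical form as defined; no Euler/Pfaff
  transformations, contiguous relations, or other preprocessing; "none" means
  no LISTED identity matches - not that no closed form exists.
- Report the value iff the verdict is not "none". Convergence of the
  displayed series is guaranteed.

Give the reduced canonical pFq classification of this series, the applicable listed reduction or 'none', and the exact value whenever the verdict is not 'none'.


Canonical form: C = 2/5 times 2F1 with upper {1/2, 3}, lower {9/4}, x = 1/2. Verdict: none - at argument 1/2 the multisets {1/2, 3} ; {9/4} match no listed identity.

Key observation: t_0 being 2/5, (1)_k (C = 2/5, x = 1/2) is k! itself.
Adjacent-term ratio: r(k) = (1/2) * (k+1/2) (k+3) / [(k+9/4) (k+1)] - rational in k. x = (1/2); t_0 = 2/5; negate the roots.


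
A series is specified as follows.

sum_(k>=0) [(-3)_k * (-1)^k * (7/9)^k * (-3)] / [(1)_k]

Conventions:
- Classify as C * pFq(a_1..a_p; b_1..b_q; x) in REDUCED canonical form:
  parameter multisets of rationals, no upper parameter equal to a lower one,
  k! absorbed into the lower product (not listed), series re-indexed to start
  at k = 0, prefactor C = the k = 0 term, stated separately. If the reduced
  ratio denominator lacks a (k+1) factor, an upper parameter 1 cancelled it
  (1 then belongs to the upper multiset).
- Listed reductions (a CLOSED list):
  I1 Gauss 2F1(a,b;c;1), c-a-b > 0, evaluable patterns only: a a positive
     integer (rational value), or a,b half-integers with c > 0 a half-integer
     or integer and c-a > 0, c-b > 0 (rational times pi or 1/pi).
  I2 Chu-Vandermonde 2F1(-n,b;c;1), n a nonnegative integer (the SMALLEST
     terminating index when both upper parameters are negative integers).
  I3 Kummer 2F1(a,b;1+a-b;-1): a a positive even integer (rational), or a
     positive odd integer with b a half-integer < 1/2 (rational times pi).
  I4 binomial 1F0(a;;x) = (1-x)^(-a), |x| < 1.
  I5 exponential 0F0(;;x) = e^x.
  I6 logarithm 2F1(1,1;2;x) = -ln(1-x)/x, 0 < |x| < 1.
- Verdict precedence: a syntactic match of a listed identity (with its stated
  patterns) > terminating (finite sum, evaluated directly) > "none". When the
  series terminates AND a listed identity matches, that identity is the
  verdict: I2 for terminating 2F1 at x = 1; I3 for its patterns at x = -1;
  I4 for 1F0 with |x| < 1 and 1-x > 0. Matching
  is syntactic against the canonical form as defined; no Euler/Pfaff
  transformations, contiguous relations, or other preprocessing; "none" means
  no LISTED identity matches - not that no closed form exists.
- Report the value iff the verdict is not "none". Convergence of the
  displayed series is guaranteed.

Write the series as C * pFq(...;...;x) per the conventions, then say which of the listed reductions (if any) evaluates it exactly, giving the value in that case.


First insight: with t_0 = -3, (1)_k (C = -3, x = -7/9) is k! itself.
Consecutive-term ratio: r(k) = (-7/9) * (k-3) / [(k+1)] - poly over poly, x = (-7/9) from leading terms; C = -3 at k = 0.

This is -3 * 1F0(-3; -; -7/9) in reduced canonical form. Verdict: the binomial series (I4) matches (the 1F0 binomial series: exponent 3, x = -7/9). Its exact value is -4096/243.


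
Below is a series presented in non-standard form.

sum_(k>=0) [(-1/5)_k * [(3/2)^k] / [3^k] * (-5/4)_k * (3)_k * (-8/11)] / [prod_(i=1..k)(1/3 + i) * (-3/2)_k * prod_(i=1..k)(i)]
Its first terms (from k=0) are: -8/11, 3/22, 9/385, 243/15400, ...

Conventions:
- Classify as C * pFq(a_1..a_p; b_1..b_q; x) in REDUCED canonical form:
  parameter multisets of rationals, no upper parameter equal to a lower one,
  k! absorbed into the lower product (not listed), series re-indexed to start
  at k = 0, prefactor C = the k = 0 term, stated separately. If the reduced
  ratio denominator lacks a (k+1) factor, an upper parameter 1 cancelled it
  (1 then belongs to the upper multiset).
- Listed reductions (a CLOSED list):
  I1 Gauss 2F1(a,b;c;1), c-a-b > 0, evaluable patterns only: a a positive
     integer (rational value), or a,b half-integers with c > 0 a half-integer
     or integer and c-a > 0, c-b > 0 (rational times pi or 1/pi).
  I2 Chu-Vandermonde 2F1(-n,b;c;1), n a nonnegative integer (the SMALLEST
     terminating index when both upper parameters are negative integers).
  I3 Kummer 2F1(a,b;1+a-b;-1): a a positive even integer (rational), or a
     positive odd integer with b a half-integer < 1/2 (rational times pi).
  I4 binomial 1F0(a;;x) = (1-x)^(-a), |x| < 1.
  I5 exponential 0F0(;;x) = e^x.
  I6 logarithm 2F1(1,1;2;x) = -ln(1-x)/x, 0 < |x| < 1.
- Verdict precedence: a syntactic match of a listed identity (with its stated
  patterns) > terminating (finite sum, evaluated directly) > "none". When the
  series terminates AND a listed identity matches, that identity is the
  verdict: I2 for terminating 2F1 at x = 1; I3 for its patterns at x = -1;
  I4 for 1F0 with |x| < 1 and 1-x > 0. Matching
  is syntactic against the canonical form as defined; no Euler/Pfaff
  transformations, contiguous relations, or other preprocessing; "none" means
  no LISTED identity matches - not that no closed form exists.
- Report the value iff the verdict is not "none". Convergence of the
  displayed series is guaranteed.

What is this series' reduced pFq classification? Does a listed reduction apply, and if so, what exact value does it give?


Prefactor -8/11, argument 1/2: 3F2 with upper {-5/4, -1/5, 3} over lower {-3/2, 4/3}. Verdict: none. Every listed pattern misses the 3F2 form at 1/2, upper {-5/4, -1/5, 3}.

First insight: x = (1/2) and the product of the first k integers (C = -8/11, x = 1/2) is k!.
Ratio: r(k) = (1/2) * (k-5/4) (k-1/5) (k+3) / [(k-3/2) (k+4/3) (k+1)] - rational in k. x = (1/2); t_0 = -8/11; negate the roots.


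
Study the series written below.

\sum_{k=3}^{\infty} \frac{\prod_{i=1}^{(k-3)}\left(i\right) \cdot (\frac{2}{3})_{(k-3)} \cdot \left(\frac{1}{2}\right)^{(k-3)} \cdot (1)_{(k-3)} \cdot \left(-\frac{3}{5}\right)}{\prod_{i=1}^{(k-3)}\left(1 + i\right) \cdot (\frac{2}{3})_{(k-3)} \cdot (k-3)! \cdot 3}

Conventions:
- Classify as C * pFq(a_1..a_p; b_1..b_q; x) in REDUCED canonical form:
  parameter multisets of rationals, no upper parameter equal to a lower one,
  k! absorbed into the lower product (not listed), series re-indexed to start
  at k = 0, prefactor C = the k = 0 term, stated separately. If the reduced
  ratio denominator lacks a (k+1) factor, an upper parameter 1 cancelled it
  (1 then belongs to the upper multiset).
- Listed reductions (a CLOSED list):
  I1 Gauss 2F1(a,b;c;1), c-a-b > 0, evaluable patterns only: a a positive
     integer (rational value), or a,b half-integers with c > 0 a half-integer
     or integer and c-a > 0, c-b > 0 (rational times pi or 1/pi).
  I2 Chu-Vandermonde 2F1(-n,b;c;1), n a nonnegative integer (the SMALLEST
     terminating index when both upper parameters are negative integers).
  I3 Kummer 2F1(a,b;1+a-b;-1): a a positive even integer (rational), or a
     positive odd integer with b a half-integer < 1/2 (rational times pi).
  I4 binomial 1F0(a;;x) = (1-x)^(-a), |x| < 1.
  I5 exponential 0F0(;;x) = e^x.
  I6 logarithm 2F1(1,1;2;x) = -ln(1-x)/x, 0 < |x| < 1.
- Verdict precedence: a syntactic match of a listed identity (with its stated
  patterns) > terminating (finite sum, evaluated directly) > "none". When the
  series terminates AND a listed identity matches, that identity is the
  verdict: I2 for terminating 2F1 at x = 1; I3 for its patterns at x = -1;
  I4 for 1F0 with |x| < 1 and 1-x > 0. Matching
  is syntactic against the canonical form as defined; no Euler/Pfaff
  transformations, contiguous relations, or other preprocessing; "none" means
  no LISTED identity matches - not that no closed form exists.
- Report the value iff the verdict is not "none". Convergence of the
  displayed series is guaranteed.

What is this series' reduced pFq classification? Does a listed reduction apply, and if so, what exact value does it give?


Prefactor -\frac{1}{5}, argument \frac{1}{2}: 2F1 with upper {1, 1} over lower {2}. Verdict (x = \frac{1}{2}): the logarithmic series (I6) applies (the logarithm: parameters (1,1;2), x = \frac{1}{2}). Its exact value is \frac{2}{5} \cdot \ln\left(\frac{1}{2}\right).

Key observation: from the first term -\frac{1}{5}: the running product (prefactor -1/5) telescopes to a rising factorial.
Term ratio: r(k) = \frac{1}{2} * (k+1) (k+1) / [(k+2) (k+1)] - rational; roots negated = parameters, x = \frac{1}{2}, C = -\frac{1}{5}.


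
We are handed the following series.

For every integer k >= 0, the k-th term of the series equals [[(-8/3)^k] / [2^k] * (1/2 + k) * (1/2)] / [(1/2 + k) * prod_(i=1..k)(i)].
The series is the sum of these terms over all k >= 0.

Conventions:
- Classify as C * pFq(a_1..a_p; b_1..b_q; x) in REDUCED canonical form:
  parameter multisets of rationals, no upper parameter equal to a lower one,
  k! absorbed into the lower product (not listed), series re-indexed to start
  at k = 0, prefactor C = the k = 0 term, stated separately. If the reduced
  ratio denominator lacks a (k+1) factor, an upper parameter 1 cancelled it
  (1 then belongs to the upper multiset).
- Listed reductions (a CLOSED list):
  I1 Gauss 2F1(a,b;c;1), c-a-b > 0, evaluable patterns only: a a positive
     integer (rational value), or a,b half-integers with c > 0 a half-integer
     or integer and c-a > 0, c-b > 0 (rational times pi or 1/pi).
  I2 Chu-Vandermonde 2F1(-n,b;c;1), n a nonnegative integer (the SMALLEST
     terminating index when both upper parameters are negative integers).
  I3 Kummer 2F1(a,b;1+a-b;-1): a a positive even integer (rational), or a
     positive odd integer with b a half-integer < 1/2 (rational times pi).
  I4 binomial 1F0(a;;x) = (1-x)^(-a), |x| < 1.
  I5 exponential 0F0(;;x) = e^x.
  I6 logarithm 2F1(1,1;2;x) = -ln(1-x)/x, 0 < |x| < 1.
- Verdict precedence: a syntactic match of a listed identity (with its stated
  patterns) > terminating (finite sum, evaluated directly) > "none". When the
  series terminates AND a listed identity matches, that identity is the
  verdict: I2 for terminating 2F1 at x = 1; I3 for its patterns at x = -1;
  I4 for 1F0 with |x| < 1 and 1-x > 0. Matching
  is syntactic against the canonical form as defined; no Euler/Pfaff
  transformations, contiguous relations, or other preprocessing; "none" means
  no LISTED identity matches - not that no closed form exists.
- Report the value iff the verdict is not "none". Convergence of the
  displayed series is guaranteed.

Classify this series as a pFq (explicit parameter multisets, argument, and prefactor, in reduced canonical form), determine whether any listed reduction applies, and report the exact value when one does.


Prefactor 1/2, argument -4/3: 0F0 with upper {-} over lower {-}. Verdict: the exponential series (I5) fires (the 0F0 exponential series at x = -4/3). Hence: (1/2) * e^(-4/3).

The tell: from the first term 1/2: striking the common factor k + 1/2 reduces the term (C = 1/2, x = -4/3).
Step ratio: r(k) = (-4/3) * 1 / [(k+1)] - poly over poly, x = (-4/3) from leading terms; C = 1/2 at k = 0.


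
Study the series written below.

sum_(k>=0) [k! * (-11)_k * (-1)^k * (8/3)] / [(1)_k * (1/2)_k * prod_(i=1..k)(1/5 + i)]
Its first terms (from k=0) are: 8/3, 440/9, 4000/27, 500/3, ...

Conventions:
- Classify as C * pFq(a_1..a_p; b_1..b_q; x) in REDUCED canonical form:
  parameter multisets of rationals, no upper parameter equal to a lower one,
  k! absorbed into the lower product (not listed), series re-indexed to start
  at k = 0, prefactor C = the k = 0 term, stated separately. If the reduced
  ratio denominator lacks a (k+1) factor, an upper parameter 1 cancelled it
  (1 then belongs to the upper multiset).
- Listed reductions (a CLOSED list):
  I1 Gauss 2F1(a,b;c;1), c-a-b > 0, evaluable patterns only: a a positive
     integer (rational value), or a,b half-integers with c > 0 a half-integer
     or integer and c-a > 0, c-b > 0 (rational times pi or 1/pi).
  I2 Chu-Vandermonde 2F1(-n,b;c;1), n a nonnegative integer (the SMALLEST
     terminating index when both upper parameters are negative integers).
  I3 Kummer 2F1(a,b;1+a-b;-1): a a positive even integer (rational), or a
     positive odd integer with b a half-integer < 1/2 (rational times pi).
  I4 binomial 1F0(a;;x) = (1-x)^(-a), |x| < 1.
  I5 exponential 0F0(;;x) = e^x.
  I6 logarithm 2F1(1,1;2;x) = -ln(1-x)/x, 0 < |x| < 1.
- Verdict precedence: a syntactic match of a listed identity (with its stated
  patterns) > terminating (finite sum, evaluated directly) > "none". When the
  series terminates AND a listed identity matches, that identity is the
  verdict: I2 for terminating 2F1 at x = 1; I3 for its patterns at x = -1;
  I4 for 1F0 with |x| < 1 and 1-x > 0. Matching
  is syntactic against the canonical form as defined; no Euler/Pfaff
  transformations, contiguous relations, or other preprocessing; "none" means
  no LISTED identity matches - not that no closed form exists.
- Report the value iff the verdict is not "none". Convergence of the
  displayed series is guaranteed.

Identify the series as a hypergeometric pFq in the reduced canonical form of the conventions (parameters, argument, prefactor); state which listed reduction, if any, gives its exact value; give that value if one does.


The tell: t_0 = 8/3 here, and the lower running product (C = 8/3) is a rising factorial.
Ratio: r(k) = (-1) * (k-11) (k+1) / [(k+1/2) (k+6/5) (k+1)] - rational in k. x = (-1); t_0 = 8/3; negate the roots.

Prefactor 8/3, argument -1: 2F2 with upper {-11, 1} over lower {1/2, 6/5}. Verdict: terminating - no listed pattern fits, but -11 in the upper list cuts the series at k = 11; direct evaluation. Exact value: 109577747158692286172/223844858306025957.


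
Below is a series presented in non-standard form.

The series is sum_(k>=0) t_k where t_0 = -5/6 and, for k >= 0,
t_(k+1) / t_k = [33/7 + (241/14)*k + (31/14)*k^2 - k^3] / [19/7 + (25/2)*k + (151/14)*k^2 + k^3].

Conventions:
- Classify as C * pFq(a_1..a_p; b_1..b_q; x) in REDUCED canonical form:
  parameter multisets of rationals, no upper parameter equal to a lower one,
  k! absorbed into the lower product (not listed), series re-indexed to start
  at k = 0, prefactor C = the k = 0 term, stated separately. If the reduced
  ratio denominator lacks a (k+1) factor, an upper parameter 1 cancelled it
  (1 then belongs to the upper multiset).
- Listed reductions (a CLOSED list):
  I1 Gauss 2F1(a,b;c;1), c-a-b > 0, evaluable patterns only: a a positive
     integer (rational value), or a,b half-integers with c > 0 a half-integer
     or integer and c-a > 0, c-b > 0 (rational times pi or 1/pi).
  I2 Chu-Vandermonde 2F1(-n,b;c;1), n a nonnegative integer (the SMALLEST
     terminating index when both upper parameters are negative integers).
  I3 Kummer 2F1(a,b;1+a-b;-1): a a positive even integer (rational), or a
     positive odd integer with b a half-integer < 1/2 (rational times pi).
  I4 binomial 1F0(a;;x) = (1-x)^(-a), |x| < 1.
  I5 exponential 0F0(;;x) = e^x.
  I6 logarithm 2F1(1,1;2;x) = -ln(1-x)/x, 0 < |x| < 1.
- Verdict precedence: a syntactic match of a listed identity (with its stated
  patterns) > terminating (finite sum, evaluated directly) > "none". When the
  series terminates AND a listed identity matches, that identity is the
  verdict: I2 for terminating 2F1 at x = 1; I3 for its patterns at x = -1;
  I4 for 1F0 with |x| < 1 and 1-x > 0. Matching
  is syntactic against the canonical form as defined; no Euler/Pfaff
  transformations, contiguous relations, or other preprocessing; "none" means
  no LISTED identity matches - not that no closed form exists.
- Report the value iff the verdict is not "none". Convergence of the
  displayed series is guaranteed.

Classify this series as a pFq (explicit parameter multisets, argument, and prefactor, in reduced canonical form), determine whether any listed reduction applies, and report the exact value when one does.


This is -5/6 * 2F1(-11/2, 3; 19/2; -1) in reduced canonical form. Verdict: Kummer (I3) fires (x = -1; c = 19/2 equals 1+a-b for upper {-11/2, 3}: listed pattern). Its exact value is (-182325/131072) * pi.

Structural cue: t_0 being -5/6, the parameter 2/7 appears in both the upper and lower lists and cancels.
Ratio: r(k) = (-1) * (k-11/2) (k+3) / [(k+19/2) (k+1)] - poly over poly, x = (-1) from leading terms; C = -5/6 at k = 0.


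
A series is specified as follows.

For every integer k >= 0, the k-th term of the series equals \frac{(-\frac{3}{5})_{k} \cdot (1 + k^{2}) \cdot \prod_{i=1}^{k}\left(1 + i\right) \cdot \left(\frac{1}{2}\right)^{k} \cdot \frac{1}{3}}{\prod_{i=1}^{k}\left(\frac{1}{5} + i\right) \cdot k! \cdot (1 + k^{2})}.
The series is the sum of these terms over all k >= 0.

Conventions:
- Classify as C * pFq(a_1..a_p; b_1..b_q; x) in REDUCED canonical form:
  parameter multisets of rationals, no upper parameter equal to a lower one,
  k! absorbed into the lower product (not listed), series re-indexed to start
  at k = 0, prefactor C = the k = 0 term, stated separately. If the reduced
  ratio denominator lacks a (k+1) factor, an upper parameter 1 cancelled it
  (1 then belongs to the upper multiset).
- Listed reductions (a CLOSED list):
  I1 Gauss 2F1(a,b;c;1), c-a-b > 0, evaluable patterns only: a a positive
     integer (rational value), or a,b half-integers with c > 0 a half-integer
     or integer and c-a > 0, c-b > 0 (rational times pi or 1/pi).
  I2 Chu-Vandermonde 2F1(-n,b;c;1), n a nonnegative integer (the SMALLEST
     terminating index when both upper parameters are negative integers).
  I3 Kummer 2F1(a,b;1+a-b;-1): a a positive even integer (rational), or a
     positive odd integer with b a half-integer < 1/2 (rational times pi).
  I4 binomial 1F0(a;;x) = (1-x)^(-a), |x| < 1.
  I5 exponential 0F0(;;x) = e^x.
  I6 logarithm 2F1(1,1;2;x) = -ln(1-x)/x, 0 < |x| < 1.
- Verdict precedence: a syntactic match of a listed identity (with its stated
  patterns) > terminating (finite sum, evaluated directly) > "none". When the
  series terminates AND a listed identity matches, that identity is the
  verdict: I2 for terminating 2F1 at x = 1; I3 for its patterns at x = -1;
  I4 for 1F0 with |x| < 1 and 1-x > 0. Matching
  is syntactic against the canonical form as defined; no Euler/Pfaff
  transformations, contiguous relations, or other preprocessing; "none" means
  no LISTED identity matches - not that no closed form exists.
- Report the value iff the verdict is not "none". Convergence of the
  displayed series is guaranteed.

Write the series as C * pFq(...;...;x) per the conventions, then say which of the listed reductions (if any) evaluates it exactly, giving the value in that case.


First insight: with t_0 = \frac{1}{3}, the factor k^2 + 1 cancels (top and bottom), leaving C = 1/3.
Term ratio: r(k) = \frac{1}{2} * (k-\frac{3}{5}) (k+2) / [(k+\frac{6}{5}) (k+1)] - rational in k, leading ratio \frac{1}{2}; with t_0 = \frac{1}{3}, classification follows.

This is \frac{1}{3} * 2F1(-\frac{3}{5}, 2; \frac{6}{5}; \frac{1}{2}) in reduced canonical form. Verdict: none - at argument \frac{1}{2} the multisets {-\frac{3}{5}, 2} ; {\frac{6}{5}} match no listed identity.


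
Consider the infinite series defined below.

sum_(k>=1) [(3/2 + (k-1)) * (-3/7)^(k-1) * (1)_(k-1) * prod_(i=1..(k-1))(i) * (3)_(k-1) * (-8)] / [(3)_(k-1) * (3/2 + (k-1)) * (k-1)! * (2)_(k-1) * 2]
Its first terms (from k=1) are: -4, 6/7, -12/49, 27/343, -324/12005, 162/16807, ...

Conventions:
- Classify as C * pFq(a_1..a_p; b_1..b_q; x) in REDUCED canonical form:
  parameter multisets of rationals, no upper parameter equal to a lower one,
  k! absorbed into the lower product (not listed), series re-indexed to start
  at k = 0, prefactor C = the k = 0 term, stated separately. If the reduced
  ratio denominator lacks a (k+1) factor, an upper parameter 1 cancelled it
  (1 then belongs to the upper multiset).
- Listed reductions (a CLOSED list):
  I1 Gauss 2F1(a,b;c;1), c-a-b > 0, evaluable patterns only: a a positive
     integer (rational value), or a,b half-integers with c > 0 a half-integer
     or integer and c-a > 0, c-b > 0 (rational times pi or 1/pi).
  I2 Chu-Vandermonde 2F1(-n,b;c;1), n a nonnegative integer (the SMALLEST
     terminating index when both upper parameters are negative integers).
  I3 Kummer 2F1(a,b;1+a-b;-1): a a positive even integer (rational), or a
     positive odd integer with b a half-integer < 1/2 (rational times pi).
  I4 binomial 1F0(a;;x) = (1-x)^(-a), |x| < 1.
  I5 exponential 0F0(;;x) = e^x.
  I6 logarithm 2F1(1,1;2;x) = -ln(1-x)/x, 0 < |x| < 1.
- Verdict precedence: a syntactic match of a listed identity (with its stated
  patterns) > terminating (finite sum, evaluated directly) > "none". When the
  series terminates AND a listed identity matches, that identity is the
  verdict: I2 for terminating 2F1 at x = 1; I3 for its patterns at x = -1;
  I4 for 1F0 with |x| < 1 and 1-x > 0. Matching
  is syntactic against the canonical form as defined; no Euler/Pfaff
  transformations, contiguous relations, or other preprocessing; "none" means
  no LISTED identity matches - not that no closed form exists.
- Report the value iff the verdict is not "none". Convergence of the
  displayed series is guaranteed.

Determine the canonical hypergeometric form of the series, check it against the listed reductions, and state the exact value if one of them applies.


At argument -3/7: a 2F1 with upper {1, 1}, lower {2}, scaled by C = -4. Verdict: the logarithmic series (I6) fires (the logarithm: parameters (1,1;2), x = -3/7). Hence: (-28/3) * ln(10/7).

First insight: with t_0 = -4, the parameter 3 appears in both the upper and lower lists and cancels (alongside the other common factor).
Ratio: r(k) = (-3/7) * (k+1) (k+1) / [(k+2) (k+1)] - rational; roots negated = parameters, x = (-3/7), C = -4.


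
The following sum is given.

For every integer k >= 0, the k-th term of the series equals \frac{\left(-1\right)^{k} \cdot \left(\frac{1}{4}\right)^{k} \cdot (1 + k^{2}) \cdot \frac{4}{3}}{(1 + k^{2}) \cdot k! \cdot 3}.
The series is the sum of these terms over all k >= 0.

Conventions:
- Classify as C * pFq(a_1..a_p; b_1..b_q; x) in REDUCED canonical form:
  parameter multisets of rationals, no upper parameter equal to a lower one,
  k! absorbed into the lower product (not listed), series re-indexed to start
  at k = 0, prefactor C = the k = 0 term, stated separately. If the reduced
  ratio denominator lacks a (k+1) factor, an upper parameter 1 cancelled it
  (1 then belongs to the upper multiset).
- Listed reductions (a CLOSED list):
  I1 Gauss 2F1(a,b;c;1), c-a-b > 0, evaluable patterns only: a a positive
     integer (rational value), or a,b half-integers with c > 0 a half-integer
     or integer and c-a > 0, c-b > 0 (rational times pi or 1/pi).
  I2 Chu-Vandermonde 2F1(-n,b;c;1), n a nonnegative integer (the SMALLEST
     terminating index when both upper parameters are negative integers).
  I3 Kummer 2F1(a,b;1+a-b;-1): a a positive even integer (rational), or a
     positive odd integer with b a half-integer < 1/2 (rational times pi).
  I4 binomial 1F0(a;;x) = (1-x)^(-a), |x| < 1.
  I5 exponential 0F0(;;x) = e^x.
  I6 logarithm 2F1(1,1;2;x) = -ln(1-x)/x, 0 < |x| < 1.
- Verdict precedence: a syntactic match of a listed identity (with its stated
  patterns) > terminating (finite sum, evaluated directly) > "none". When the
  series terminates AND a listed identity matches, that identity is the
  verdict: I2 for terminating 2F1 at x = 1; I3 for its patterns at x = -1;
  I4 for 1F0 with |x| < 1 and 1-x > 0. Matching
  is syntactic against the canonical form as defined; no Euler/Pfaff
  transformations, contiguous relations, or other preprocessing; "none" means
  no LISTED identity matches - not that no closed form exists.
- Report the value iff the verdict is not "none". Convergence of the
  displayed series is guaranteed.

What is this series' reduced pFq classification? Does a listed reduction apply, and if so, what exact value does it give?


This is \frac{4}{9} * 0F0(-; -; -\frac{1}{4}) in reduced canonical form. Verdict (x = -\frac{1}{4}): the exponential series (I5) applies (the 0F0 exponential series at x = -\frac{1}{4}). Sum: \frac{4}{9} \cdot e^{-\frac{1}{4}}.

Structural cue: t_0 being \frac{4}{9}, the constant factors (C = 4/9, x = -1/4) combine into one prefactor.
Term ratio: r(k) = -\frac{1}{4} * 1 / [(k+1)] ; factor over Q: parameters, x = -\frac{1}{4}, and C = \frac{4}{9}.


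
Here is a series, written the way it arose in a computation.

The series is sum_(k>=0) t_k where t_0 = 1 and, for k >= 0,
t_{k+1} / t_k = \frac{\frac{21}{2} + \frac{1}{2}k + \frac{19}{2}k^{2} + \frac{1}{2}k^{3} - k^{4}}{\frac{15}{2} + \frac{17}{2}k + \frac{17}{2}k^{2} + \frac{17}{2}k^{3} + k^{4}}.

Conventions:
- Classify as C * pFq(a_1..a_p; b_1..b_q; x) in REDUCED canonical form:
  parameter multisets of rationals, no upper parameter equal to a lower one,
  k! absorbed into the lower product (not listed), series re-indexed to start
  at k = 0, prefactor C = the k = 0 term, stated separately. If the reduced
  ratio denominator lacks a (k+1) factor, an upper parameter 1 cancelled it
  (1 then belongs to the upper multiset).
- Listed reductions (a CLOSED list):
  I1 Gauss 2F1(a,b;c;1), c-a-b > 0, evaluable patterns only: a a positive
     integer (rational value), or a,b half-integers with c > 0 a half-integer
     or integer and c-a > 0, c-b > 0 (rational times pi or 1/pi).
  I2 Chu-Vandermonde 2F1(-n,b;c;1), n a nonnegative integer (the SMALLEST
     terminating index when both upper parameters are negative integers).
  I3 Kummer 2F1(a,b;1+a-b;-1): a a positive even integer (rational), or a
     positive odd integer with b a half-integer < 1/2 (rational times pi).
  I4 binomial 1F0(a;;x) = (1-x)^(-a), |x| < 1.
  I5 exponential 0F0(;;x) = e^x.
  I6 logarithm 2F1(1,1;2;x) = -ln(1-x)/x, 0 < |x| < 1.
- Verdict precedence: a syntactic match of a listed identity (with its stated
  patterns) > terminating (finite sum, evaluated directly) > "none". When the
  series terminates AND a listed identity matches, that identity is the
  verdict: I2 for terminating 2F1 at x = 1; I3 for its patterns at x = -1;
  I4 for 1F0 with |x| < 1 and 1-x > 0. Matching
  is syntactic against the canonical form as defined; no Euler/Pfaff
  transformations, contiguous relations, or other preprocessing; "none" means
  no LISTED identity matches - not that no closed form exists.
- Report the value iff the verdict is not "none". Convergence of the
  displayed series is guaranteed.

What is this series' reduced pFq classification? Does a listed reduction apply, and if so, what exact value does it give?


The tell: t_0 being 1, the ratio is unreduced: k^2 + 1 divides both sides (prefactor 1).
Adjacent-term ratio: r(k) = -1 * (k-\frac{7}{2}) (k+3) / [(k+\frac{15}{2}) (k+1)] ; factor over Q: parameters, x = -1, and C = 1.

Classification (C = 1): 2F1 with upper {-\frac{7}{2}, 3}, lower {\frac{15}{2}}, argument x = -1. Verdict: Kummer's theorem (I3) matches (x = -1; c = \frac{15}{2} equals 1+a-b for upper {-\frac{7}{2}, 3}: listed pattern). Value: \frac{9009}{8192} \cdot \pi.


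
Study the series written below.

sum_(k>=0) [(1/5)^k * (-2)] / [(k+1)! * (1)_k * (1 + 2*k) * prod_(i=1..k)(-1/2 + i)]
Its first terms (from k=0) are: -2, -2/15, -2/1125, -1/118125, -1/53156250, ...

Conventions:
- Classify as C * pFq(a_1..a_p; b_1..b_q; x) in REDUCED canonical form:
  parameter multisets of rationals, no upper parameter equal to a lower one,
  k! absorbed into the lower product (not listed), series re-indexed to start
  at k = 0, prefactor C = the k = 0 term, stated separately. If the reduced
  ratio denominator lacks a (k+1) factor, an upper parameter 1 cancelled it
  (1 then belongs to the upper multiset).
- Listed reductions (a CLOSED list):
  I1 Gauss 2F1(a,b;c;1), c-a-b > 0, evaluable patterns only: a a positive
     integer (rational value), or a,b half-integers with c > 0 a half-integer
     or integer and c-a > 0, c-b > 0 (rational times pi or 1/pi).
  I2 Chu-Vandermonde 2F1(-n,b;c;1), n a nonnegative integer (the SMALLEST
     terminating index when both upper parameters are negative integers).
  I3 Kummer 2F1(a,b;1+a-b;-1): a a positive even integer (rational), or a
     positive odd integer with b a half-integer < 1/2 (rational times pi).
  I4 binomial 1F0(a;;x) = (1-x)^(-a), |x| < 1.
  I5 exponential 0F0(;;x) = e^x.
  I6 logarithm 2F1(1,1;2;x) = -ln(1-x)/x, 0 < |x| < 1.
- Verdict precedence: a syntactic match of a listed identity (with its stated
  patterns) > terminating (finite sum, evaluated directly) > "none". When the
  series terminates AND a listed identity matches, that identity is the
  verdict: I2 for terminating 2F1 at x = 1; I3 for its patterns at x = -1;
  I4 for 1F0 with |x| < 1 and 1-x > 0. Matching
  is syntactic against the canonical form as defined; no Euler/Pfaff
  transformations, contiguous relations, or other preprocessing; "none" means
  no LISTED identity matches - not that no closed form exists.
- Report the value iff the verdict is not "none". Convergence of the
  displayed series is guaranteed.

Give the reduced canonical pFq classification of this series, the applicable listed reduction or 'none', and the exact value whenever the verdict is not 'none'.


Classification (C = -2): 0F2 with upper {-}, lower {3/2, 2}, argument x = 1/5. Verdict: none (x = 1/5): each listed identity misses the multisets {-} ; {3/2, 2}.

The tell: t_0 = -2 here, and the lower (2k+1) factor (prefactor -2) shifts a half-integer Pochhammer.
Consecutive-term ratio: r(k) = (1/5) * 1 / [(k+3/2) (k+2) (k+1)] - poly over poly, x = (1/5) from leading terms; C = -2 at k = 0.
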